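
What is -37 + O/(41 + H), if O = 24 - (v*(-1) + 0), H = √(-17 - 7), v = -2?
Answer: (-74*√6 + 1495*I)/(-41*I + 2*√6) ≈ -36.471 - 0.063213*I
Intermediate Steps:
H = 2*I*√6 (H = √(-24) = 2*I*√6 ≈ 4.899*I)
O = 22 (O = 24 - (-2*(-1) + 0) = 24 - (2 + 0) = 24 - 1*2 = 24 - 2 = 22)
-37 + O/(41 + H) = -37 + 22/(41 + 2*I*√6)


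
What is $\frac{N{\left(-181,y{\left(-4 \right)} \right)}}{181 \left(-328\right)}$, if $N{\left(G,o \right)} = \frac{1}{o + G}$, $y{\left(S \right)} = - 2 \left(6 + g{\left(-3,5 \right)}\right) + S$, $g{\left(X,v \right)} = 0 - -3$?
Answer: $\frac{1}{12051704} \approx 8.2976 \cdot 10^{-8}$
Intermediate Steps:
$g{\left(X,v \right)} = 3$ ($g{\left(X,v \right)} = 0 + 3 = 3$)
$y{\left(S \right)} = -18 + S$ ($y{\left(S \right)} = - 2 \left(6 + 3\right) + S = - 2 \cdot 9 + S = \left(-1\right) 18 + S = -18 + S$)
$N{\left(G,o \right)} = \frac{1}{G + o}$
$\frac{N{\left(-181,y{\left(-4 \right)} \right)}}{181 \left(-328\right)} = \frac{1}{\left(-181 - 22\right) 181 \left(-328\right)} = \frac{1}{\left(-181 - 22\right) \left(-59368\right)} = \frac{1}{-203} \left(- \frac{1}{59368}\right) = \left(- \frac{1}{203}\right) \left(- \frac{1}{59368}\right) = \frac{1}{12051704}$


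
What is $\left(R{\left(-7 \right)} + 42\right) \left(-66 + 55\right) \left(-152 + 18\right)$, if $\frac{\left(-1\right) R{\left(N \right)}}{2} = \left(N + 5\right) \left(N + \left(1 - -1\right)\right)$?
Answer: $32428$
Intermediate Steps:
$R{\left(N \right)} = - 2 \left(2 + N\right) \left(5 + N\right)$ ($R{\left(N \right)} = - 2 \left(N + 5\right) \left(N + \left(1 - -1\right)\right) = - 2 \left(5 + N\right) \left(N + \left(1 + 1\right)\right) = - 2 \left(5 + N\right) \left(N + 2\right) = - 2 \left(5 + N\right) \left(2 + N\right) = - 2 \left(2 + N\right) \left(5 + N\right)$)
$\left(R{\left(-7 \right)} + 42\right) \left(-66 + 55\right) \left(-152 + 18\right) = \left(\left(-20 - -98 - 2 \left(-7\right)^{2}\right) + 42\right) \left(-66 + 55\right) \left(-152 + 18\right) = \left(\left(-20 + 98 - 98\right) + 42\right) \left(-11\right) \left(-134\right) = \left(-20 + 42\right) \left(-11\right) \left(-134\right) = 22 \left(-11\right) \left(-134\right) = \left(-242\right) \left(-134\right) = 32428$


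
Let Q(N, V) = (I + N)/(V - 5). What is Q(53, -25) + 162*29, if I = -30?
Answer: 140917/30 ≈ 4697.2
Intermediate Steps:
Q(N, V) = (-30 + N)/(-5 + V) (Q(N, V) = (-30 + N)/(V - 5) = (-30 + N)/(-5 + V))
Q(53, -25) + 162*29 = (-30 + 53)/(-5 - 25) + 162*29 = 23/(-30) + 4698 = -1/30*23 + 4698 = -23/30 + 4698 = 140917/30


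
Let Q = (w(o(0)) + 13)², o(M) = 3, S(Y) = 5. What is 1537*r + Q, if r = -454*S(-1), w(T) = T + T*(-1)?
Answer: -3488821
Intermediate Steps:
w(T) = 0 (w(T) = T - T = 0)
r = -2270 (r = -454*5 = -2270)
Q = 169 (Q = (0 + 13)² = 13² = 169)
1537*r + Q = 1537*(-2270) + 169 = -3488990 + 169 = -3488821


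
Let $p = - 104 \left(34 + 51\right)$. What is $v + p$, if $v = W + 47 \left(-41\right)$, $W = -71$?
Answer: $-10838$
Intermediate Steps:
$v = -1998$ ($v = -71 + 47 \left(-41\right) = -71 - 1927 = -1998$)
$p = -8840$ ($p = \left(-104\right) 85 = -8840$)
$v + p = -1998 - 8840 = -10838$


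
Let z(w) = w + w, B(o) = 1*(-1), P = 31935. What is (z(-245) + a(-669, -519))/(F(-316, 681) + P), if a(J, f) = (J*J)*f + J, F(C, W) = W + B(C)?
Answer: -232285318/32615 ≈ -7122.0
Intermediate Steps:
B(o) = -1
z(w) = 2*w
F(C, W) = -1 + W (F(C, W) = W - 1 = -1 + W)
a(J, f) = J + f*J² (a(J, f) = J²*f + J = f*J² + J = J + f*J²)
(z(-245) + a(-669, -519))/(F(-316, 681) + P) = (2*(-245) - 669*(1 - 669*(-519)))/((-1 + 681) + 31935) = (-490 - 669*(1 + 347211))/(680 + 31935) = (-490 - 669*347212)/32615 = (-490 - 232284828)*(1/32615) = -232285318*1/32615 = -232285318/32615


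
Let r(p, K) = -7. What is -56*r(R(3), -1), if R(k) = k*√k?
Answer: 392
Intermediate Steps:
R(k) = k^(3/2)
-56*r(R(3), -1) = -56*(-7) = 392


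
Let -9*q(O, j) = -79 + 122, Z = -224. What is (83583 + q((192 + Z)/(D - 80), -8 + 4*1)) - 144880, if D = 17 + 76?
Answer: -551716/9 ≈ -61302.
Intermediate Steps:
D = 93
q(O, j) = -43/9 (q(O, j) = -(-79 + 122)/9 = -⅑*43 = -43/9)
(83583 + q((192 + Z)/(D - 80), -8 + 4*1)) - 144880 = (83583 - 43/9) - 144880 = 752204/9 - 144880 = -551716/9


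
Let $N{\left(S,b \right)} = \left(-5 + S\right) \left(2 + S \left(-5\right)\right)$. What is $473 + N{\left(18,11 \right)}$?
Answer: $-671$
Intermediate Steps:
$N{\left(S,b \right)} = \left(-5 + S\right) \left(2 - 5 S\right)$
$473 + N{\left(18,11 \right)} = 473 - \left(-476 + 1620\right) = 473 - 1144 = -671$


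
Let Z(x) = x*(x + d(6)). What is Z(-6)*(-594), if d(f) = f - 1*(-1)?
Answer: 3564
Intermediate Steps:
d(f) = 1 + f (d(f) = f + 1 = 1 + f)
Z(x) = x*(7 + x) (Z(x) = x*(x + (1 + 6)) = x*(x + 7) = x*(7 + x))
Z(-6)*(-594) = -6*(7 - 6)*(-594) = -6*1*(-594) = -6*(-594) = 3564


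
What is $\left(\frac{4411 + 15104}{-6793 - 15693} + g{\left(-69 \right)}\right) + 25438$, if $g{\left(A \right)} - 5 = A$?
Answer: $\frac{570540249}{22486} \approx 25373.0$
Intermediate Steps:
$g{\left(A \right)} = 5 + A$
$\left(\frac{4411 + 15104}{-6793 - 15693} + g{\left(-69 \right)}\right) + 25438 = \left(\frac{4411 + 15104}{-6793 - 15693} + \left(5 - 69\right)\right) + 25438 = \left(\frac{19515}{-22486} - 64\right) + 25438 = \left(19515 \left(- \frac{1}{22486}\right) - 64\right) + 25438 = \left(- \frac{19515}{22486} - 64\right) + 25438 = - \frac{1458619}{22486} + 25438 = \frac{570540249}{22486}$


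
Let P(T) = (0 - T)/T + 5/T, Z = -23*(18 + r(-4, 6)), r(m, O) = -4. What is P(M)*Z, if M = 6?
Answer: 161/3 ≈ 53.667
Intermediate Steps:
Z = -322 (Z = -23*(18 - 4) = -23*14 = -322)
P(T) = -1 + 5/T (P(T) = (-T)/T + 5/T = -1 + 5/T)
P(M)*Z = ((5 - 1*6)/6)*(-322) = ((5 - 6)/6)*(-322) = ((⅙)*(-1))*(-322) = -⅙*(-322) = 161/3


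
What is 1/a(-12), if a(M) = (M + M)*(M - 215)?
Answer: 1/5448 ≈ 0.00018355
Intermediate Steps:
a(M) = 2*M*(-215 + M) (a(M) = (2*M)*(-215 + M) = 2*M*(-215 + M))
1/a(-12) = 1/(2*(-12)*(-215 - 12)) = 1/(2*(-12)*(-227)) = 1/5448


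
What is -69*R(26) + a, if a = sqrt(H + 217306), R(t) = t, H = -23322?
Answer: -1794 + 8*sqrt(3031) ≈ -1353.6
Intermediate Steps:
a = 8*sqrt(3031) (a = sqrt(-23322 + 217306) = sqrt(193984) = 8*sqrt(3031) ≈ 440.44)
-69*R(26) + a = -69*26 + 8*sqrt(3031) = -1794 + 8*sqrt(3031)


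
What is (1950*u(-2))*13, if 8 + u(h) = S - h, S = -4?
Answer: -253500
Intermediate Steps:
u(h) = -12 - h (u(h) = -8 + (-4 - h) = -12 - h)
(1950*u(-2))*13 = (1950*(-12 - 1*(-2)))*13 = (1950*(-12 + 2))*13 = (1950*(-10))*13 = -19500*13 = -253500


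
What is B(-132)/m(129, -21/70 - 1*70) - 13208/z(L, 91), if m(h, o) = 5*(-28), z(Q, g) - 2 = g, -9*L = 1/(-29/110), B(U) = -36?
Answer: -461443/3255 ≈ -141.76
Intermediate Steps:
L = 110/261 (L = -1/(9*((-29/110))) = -1/(9*((-29*1/110))) = -1/(9*(-29/110)) = -⅑*(-110/29) = 110/261 ≈ 0.42146)
z(Q, g) = 2 + g
m(h, o) = -140
B(-132)/m(129, -21/70 - 1*70) - 13208/z(L, 91) = -36/(-140) - 13208/(2 + 91) = -36*(-1/140) - 13208/93 = 9/35 - 13208*1/93 = 9/35 - 13208/93 = -461443/3255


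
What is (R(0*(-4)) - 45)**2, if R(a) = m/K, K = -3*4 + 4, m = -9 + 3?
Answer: 31329/16 ≈ 1958.1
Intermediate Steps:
m = -6
K = -8 (K = -12 + 4 = -8)
R(a) = 3/4 (R(a) = -6/(-8) = -6*(-1/8) = 3/4)
(R(0*(-4)) - 45)**2 = (3/4 - 45)**2 = (-177/4)**2 = 31329/16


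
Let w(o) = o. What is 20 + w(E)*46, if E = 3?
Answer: 158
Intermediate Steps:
20 + w(E)*46 = 20 + 3*46 = 20 + 138 = 158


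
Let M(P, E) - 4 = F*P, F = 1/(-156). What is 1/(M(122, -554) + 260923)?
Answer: 78/20352245 ≈ 3.8325e-6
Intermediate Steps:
F = -1/156 ≈ -0.0064103
M(P, E) = 4 - P/156
1/(M(122, -554) + 260923) = 1/((4 - 1/156*122) + 260923) = 1/((4 - 61/78) + 260923) = 1/(251/78 + 260923) = 1/(20352245/78) = 78/20352245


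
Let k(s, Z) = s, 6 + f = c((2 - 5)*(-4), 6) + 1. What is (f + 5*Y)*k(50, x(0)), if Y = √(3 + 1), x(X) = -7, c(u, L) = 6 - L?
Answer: 250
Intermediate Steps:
f = -5 (f = -6 + ((6 - 1*6) + 1) = -6 + ((6 - 6) + 1) = -6 + (0 + 1) = -6 + 1 = -5)
Y = 2 (Y = √4 = 2)
(f + 5*Y)*k(50, x(0)) = (-5 + 5*2)*50 = (-5 + 10)*50 = 5*50 = 250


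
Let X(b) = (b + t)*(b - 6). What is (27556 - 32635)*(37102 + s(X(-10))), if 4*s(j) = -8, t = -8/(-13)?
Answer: -188430900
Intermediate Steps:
t = 8/13 (t = -8*(-1/13) = 8/13 ≈ 0.61539)
X(b) = (-6 + b)*(8/13 + b) (X(b) = (b + 8/13)*(b - 6) = (8/13 + b)*(-6 + b) = (-6 + b)*(8/13 + b))
s(j) = -2 (s(j) = (1/4)*(-8) = -2)
(27556 - 32635)*(37102 + s(X(-10))) = (27556 - 32635)*(37102 - 2) = -5079*37100 = -188430900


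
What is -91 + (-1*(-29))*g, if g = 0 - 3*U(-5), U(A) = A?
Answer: 344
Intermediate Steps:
g = 15 (g = 0 - 3*(-5) = 0 + 15 = 15)
-91 + (-1*(-29))*g = -91 - 1*(-29)*15 = -91 + 29*15 = -91 + 435 = 344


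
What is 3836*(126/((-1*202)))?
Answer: -241668/101 ≈ -2392.8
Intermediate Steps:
3836*(126/((-1*202))) = 3836*(126/(-202)) = 3836*(126*(-1/202)) = 3836*(-63/101) = -241668/101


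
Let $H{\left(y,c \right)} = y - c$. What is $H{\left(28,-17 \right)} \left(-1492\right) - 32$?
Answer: $-67172$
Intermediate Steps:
$H{\left(28,-17 \right)} \left(-1492\right) - 32 = \left(28 - -17\right) \left(-1492\right) - 32 = \left(28 + 17\right) \left(-1492\right) - 32 = 45 \left(-1492\right) - 32 = -67140 - 32 = -67172$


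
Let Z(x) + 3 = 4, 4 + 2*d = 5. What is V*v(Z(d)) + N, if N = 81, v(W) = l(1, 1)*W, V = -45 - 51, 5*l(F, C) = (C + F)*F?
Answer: 213/5 ≈ 42.600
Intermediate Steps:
l(F, C) = F*(C + F)/5 (l(F, C) = ((C + F)*F)/5 = (F*(C + F))/5 = F*(C + F)/5)
d = 1/2 (d = -2 + (1/2)*5 = -2 + 5/2 = 1/2 ≈ 0.50000)
Z(x) = 1 (Z(x) = -3 + 4 = 1)
V = -96
v(W) = 2*W/5 (v(W) = ((1/5)*1*(1 + 1))*W = ((1/5)*1*2)*W = 2*W/5)
V*v(Z(d)) + N = -192/5 + 81 = 213/5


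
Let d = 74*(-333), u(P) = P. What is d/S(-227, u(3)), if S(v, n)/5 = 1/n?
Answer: -73926/5 ≈ -14785.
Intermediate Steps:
S(v, n) = 5/n
d = -24642
d/S(-227, u(3)) = -24642/(5/3) = -24642/(5*(1/3)) = -24642/5/3 = -24642*3/5 = -73926/5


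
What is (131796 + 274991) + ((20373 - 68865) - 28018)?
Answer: 330277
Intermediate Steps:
(131796 + 274991) + ((20373 - 68865) - 28018) = 406787 + (-48492 - 28018) = 406787 - 76510 = 330277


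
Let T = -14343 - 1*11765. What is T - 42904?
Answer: -69012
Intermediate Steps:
T = -26108 (T = -14343 - 11765 = -26108)
T - 42904 = -26108 - 42904 = -69012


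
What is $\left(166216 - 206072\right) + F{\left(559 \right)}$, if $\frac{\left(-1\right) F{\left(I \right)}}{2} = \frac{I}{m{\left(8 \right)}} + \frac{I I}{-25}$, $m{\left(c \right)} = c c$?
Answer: $- \frac{11899991}{800} \approx -14875.0$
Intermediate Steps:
$m{\left(c \right)} = c^{2}$
$F{\left(I \right)} = - \frac{I}{32} + \frac{2 I^{2}}{25}$ ($F{\left(I \right)} = - 2 \left(\frac{I}{8^{2}} + \frac{I I}{-25}\right) = - 2 \left(\frac{I}{64} + I^{2} \left(- \frac{1}{25}\right)\right) = - 2 \left(I \frac{1}{64} - \frac{I^{2}}{25}\right) = - 2 \left(\frac{I}{64} - \frac{I^{2}}{25}\right) = - 2 \left(- \frac{I^{2}}{25} + \frac{I}{64}\right) = - \frac{I}{32} + \frac{2 I^{2}}{25}$)
$\left(166216 - 206072\right) + F{\left(559 \right)} = \left(166216 - 206072\right) + \frac{1}{800} \cdot 559 \left(-25 + 64 \cdot 559\right) = -39856 + \frac{1}{800} \cdot 559 \left(-25 + 35776\right) = -39856 + \frac{1}{800} \cdot 559 \cdot 35751 = -39856 + \frac{19984809}{800} = - \frac{11899991}{800}$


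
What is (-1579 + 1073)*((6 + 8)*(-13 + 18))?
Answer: -35420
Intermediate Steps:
(-1579 + 1073)*((6 + 8)*(-13 + 18)) = -7084*5 = -506*70 = -35420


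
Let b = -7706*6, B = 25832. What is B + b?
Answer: -20404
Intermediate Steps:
b = -46236
B + b = 25832 - 46236 = -20404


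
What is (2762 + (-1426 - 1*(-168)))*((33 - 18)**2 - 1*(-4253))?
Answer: 6734912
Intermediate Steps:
(2762 + (-1426 - 1*(-168)))*((33 - 18)**2 - 1*(-4253)) = (2762 + (-1426 + 168))*(15**2 + 4253) = (2762 - 1258)*(225 + 4253) = 1504*4478 = 6734912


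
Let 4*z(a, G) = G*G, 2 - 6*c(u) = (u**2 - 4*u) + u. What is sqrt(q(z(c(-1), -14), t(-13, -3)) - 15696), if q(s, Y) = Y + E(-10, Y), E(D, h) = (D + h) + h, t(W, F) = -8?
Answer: 11*I*sqrt(130) ≈ 125.42*I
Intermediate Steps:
c(u) = 1/3 + u/2 - u**2/6 (c(u) = 1/3 - ((u**2 - 4*u) + u)/6 = 1/3 - (u**2 - 3*u)/6 = 1/3 + (u/2 - u**2/6) = 1/3 + u/2 - u**2/6)
z(a, G) = G**2/4 (z(a, G) = (G*G)/4 = G**2/4)
E(D, h) = D + 2*h
q(s, Y) = -10 + 3*Y (q(s, Y) = Y + (-10 + 2*Y) = -10 + 3*Y)
sqrt(q(z(c(-1), -14), t(-13, -3)) - 15696) = sqrt((-10 + 3*(-8)) - 15696) = sqrt((-10 - 24) - 15696) = sqrt(-34 - 15696) = sqrt(-15730) = 11*I*sqrt(130)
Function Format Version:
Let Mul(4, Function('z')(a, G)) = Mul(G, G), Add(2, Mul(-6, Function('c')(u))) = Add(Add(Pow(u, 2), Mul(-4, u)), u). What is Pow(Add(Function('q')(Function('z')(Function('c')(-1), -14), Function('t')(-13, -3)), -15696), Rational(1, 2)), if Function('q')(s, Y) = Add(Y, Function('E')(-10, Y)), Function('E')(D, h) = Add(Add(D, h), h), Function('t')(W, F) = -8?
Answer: Mul(11, I, Pow(130, Rational(1, 2))) ≈ Mul(125.42, I)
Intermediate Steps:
Function('c')(u) = Add(Rational(1, 3), Mul(Rational(1, 2), u), Mul(Rational(-1, 6), Pow(u, 2))) (Function('c')(u) = Add(Rational(1, 3), Mul(Rational(-1, 6), Add(Add(Pow(u, 2), Mul(-4, u)), u))) = Add(Rational(1, 3), Mul(Rational(-1, 6), Add(Pow(u, 2), Mul(-3, u)))) = Add(Rational(1, 3), Add(Mul(Rational(1, 2), u), Mul(Rational(-1, 6), Pow(u, 2)))) = Add(Rational(1, 3), Mul(Rational(1, 2), u), Mul(Rational(-1, 6), Pow(u, 2))))
Function('z')(a, G) = Mul(Rational(1, 4), Pow(G, 2)) (Function('z')(a, G) = Mul(Rational(1, 4), Mul(G, G)) = Mul(Rational(1, 4), Pow(G, 2)))
Function('E')(D, h) = Add(D, Mul(2, h))
Function('q')(s, Y) = Add(-10, Mul(3, Y)) (Function('q')(s, Y) = Add(Y, Add(-10, Mul(2, Y))) = Add(-10, Mul(3, Y)))
Pow(Add(Function('q')(Function('z')(Function('c')(-1), -14), Function('t')(-13, -3)), -15696), Rational(1, 2)) = Pow(Add(Add(-10, Mul(3, -8)), -15696), Rational(1, 2)) = Pow(Add(Add(-10, -24), -15696), Rational(1, 2)) = Pow(Add(-34, -15696), Rational(1, 2)) = Pow(-15730, Rational(1, 2)) = Mul(11, I, Pow(130, Rational(1, 2)))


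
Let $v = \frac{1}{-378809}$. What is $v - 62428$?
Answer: $- \frac{23648288253}{378809} \approx -62428.0$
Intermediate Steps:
$v = - \frac{1}{378809} \approx -2.6399 \cdot 10^{-6}$
$v - 62428 = - \frac{1}{378809} - 62428 = - \frac{23648288253}{378809}$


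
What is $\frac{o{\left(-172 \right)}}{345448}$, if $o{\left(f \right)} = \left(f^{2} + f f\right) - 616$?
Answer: $\frac{7319}{43181} \approx 0.1695$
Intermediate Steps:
$o{\left(f \right)} = -616 + 2 f^{2}$ ($o{\left(f \right)} = \left(f^{2} + f^{2}\right) - 616 = 2 f^{2} - 616 = -616 + 2 f^{2}$)
$\frac{o{\left(-172 \right)}}{345448} = \frac{-616 + 2 \left(-172\right)^{2}}{345448} = \left(-616 + 2 \cdot 29584\right) \frac{1}{345448} = \left(-616 + 59168\right) \frac{1}{345448} = 58552 \cdot \frac{1}{345448} = \frac{7319}{43181}$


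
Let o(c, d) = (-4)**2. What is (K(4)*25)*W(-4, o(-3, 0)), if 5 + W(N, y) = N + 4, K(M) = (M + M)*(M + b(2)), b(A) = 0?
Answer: -4000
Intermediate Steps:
o(c, d) = 16
K(M) = 2*M**2 (K(M) = (M + M)*(M + 0) = (2*M)*M = 2*M**2)
W(N, y) = -1 + N (W(N, y) = -5 + (N + 4) = -5 + (4 + N) = -1 + N)
(K(4)*25)*W(-4, o(-3, 0)) = ((2*4**2)*25)*(-1 - 4) = ((2*16)*25)*(-5) = (32*25)*(-5) = 800*(-5) = -4000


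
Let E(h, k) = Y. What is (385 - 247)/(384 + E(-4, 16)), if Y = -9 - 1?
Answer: 69/187 ≈ 0.36898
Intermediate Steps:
Y = -10
E(h, k) = -10
(385 - 247)/(384 + E(-4, 16)) = (385 - 247)/(384 - 10) = 138/374 = 138*(1/374) = 69/187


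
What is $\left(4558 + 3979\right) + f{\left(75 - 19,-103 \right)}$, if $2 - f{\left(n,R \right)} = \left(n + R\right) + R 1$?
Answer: $8689$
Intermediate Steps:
$f{\left(n,R \right)} = 2 - n - 2 R$ ($f{\left(n,R \right)} = 2 - \left(\left(n + R\right) + R 1\right) = 2 - \left(\left(R + n\right) + R\right) = 2 - \left(n + 2 R\right) = 2 - n - 2 R$)
$\left(4558 + 3979\right) + f{\left(75 - 19,-103 \right)} = \left(4558 + 3979\right) - \left(-133 - 19\right) = 8537 + \left(2 - \left(75 - 19\right) + 206\right) = 8537 + \left(2 - 56 + 206\right) = 8537 + 152 = 8689$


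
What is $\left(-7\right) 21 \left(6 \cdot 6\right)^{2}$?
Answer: $-190512$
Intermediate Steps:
$\left(-7\right) 21 \left(6 \cdot 6\right)^{2} = - 147 \cdot 36^{2} = \left(-147\right) 1296 = -190512$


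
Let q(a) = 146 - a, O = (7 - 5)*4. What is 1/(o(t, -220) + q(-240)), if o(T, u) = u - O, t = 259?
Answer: 1/158 ≈ 0.0063291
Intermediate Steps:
O = 8 (O = 2*4 = 8)
o(T, u) = -8 + u (o(T, u) = u - 1*8 = u - 8 = -8 + u)
1/(o(t, -220) + q(-240)) = 1/((-8 - 220) + (146 - 1*(-240))) = 1/(-228 + (146 + 240)) = 1/(-228 + 386) = 1/158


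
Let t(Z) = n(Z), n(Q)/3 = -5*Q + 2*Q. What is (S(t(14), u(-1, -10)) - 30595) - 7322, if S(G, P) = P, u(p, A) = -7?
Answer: -37924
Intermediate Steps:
n(Q) = -9*Q (n(Q) = 3*(-5*Q + 2*Q) = 3*(-3*Q) = -9*Q)
t(Z) = -9*Z
(S(t(14), u(-1, -10)) - 30595) - 7322 = (-7 - 30595) - 7322 = -30602 - 7322 = -37924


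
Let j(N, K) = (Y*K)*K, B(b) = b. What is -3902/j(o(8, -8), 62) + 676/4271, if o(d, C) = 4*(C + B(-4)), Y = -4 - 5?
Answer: 20026169/73879758 ≈ 0.27106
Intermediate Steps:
Y = -9
o(d, C) = -16 + 4*C (o(d, C) = 4*(C - 4) = 4*(-4 + C) = -16 + 4*C)
j(N, K) = -9*K² (j(N, K) = (-9*K)*K = -9*K²)
-3902/j(o(8, -8), 62) + 676/4271 = -3902/((-9*62²)) + 676/4271 = -3902/((-9*3844)) + 676*(1/4271) = -3902/(-34596) + 676/4271 = -3902*(-1/34596) + 676/4271 = 1951/17298 + 676/4271 = 20026169/73879758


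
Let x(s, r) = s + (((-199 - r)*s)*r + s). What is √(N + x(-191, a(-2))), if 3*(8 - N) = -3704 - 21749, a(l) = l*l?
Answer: √1468821/3 ≈ 403.98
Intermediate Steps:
a(l) = l²
N = 25477/3 (N = 8 - (-3704 - 21749)/3 = 8 - ⅓*(-25453) = 8 + 25453/3 = 25477/3 ≈ 8492.3)
x(s, r) = 2*s + r*s*(-199 - r) (x(s, r) = s + ((s*(-199 - r))*r + s) = s + (r*s*(-199 - r) + s) = s + (s + r*s*(-199 - r)) = 2*s + r*s*(-199 - r))
√(N + x(-191, a(-2))) = √(25477/3 - 191*(2 - ((-2)²)² - 199*(-2)²)) = √(25477/3 - 191*(2 - 1*4² - 199*4)) = √(25477/3 - 191*(2 - 1*16 - 796)) = √(25477/3 - 191*(2 - 16 - 796)) = √(25477/3 - 191*(-810)) = √(25477/3 + 154710) = √(489607/3) = √1468821/3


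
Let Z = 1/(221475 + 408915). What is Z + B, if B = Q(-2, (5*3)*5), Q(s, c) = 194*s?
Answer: -244591319/630390 ≈ -388.00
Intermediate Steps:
Z = 1/630390 ≈ 1.5863e-6
B = -388 (B = 194*(-2) = -388)
Z + B = 1/630390 - 388 = -244591319/630390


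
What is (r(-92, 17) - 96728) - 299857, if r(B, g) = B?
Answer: -396677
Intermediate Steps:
(r(-92, 17) - 96728) - 299857 = (-92 - 96728) - 299857 = -96820 - 299857 = -396677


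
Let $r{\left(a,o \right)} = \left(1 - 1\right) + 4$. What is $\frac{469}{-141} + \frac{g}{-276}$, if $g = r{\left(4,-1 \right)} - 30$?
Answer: $- \frac{20963}{6486} \approx -3.232$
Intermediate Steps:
$r{\left(a,o \right)} = 4$ ($r{\left(a,o \right)} = 0 + 4 = 4$)
$g = -26$ ($g = 4 - 30 = -26$)
$\frac{469}{-141} + \frac{g}{-276} = \frac{469}{-141} - \frac{26}{-276} = 469 \left(- \frac{1}{141}\right) - - \frac{13}{138} = - \frac{469}{141} + \frac{13}{138} = - \frac{20963}{6486}$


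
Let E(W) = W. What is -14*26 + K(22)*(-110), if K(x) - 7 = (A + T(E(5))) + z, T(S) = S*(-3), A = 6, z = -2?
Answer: 76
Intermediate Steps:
T(S) = -3*S
K(x) = -4 (K(x) = 7 + ((6 - 3*5) - 2) = 7 + ((6 - 15) - 2) = 7 + (-9 - 2) = 7 - 11 = -4)
-14*26 + K(22)*(-110) = -14*26 - 4*(-110) = -364 + 440 = 76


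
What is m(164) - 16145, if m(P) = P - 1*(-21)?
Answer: -15960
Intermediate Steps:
m(P) = 21 + P (m(P) = P + 21 = 21 + P)
m(164) - 16145 = (21 + 164) - 16145 = 185 - 16145 = -15960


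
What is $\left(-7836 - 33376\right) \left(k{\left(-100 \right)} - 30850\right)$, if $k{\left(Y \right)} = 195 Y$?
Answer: $2075024200$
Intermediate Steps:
$\left(-7836 - 33376\right) \left(k{\left(-100 \right)} - 30850\right) = \left(-7836 - 33376\right) \left(195 \left(-100\right) - 30850\right) = - 41212 \left(-19500 - 30850\right) = \left(-41212\right) \left(-50350\right) = 2075024200$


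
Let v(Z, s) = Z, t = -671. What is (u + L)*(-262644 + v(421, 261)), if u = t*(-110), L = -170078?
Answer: 25243683764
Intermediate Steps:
u = 73810 (u = -671*(-110) = 73810)
(u + L)*(-262644 + v(421, 261)) = (73810 - 170078)*(-262644 + 421) = -96268*(-262223) = 25243683764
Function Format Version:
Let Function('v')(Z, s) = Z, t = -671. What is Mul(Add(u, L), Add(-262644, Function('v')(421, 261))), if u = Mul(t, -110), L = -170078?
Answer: 25243683764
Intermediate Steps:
u = 73810 (u = Mul(-671, -110) = 73810)
Mul(Add(u, L), Add(-262644, Function('v')(421, 261))) = Mul(Add(73810, -170078), Add(-262644, 421)) = Mul(-96268, -262223) = 25243683764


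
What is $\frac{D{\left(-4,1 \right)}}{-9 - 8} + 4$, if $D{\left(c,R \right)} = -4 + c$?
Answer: $\frac{76}{17} \approx 4.4706$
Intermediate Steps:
$\frac{D{\left(-4,1 \right)}}{-9 - 8} + 4 = \frac{-4 - 4}{-9 - 8} + 4 = - \frac{8}{-17} + 4 = \left(-8\right) \left(- \frac{1}{17}\right) + 4 = \frac{8}{17} + 4 = \frac{76}{17}$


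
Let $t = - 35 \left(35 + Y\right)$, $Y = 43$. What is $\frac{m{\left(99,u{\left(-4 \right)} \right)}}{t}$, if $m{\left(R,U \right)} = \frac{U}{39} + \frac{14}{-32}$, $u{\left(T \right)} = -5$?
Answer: $\frac{353}{1703520} \approx 0.00020722$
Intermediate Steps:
$t = -2730$ ($t = - 35 \left(35 + 43\right) = \left(-35\right) 78 = -2730$)
$m{\left(R,U \right)} = - \frac{7}{16} + \frac{U}{39}$ ($m{\left(R,U \right)} = U \frac{1}{39} + 14 \left(- \frac{1}{32}\right) = \frac{U}{39} - \frac{7}{16} = - \frac{7}{16} + \frac{U}{39}$)
$\frac{m{\left(99,u{\left(-4 \right)} \right)}}{t} = \frac{- \frac{7}{16} + \frac{1}{39} \left(-5\right)}{-2730} = \left(- \frac{7}{16} - \frac{5}{39}\right) \left(- \frac{1}{2730}\right) = \left(- \frac{353}{624}\right) \left(- \frac{1}{2730}\right) = \frac{353}{1703520}$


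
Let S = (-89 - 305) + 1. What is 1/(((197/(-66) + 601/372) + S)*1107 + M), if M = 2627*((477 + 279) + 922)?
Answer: 1364/5417179513 ≈ 2.5179e-7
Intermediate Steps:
S = -393 (S = -394 + 1 = -393)
M = 4408106 (M = 2627*(756 + 922) = 2627*1678 = 4408106)
1/(((197/(-66) + 601/372) + S)*1107 + M) = 1/(((197/(-66) + 601/372) - 393)*1107 + 4408106) = 1/(((197*(-1/66) + 601*(1/372)) - 393)*1107 + 4408106) = 1/(((-197/66 + 601/372) - 393)*1107 + 4408106) = 1/((-5603/4092 - 393)*1107 + 4408106) = 1/(-1613759/4092*1107 + 4408106) = 1/(-595477071/1364 + 4408106) = 1/(5417179513/1364) = 1364/5417179513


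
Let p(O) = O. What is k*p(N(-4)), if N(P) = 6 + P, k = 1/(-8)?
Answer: -1/4 ≈ -0.25000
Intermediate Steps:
k = -1/8 ≈ -0.12500
k*p(N(-4)) = -(6 - 4)/8 = -1/8*2 = -1/4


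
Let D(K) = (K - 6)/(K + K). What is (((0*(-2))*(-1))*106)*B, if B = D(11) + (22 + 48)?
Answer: 0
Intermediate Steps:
D(K) = (-6 + K)/(2*K) (D(K) = (-6 + K)/((2*K)) = (-6 + K)*(1/(2*K)) = (-6 + K)/(2*K))
B = 1545/22 (B = (1/2)*(-6 + 11)/11 + (22 + 48) = (1/2)*(1/11)*5 + 70 = 5/22 + 70 = 1545/22 ≈ 70.227)
(((0*(-2))*(-1))*106)*B = (((0*(-2))*(-1))*106)*(1545/22) = ((0*(-1))*106)*(1545/22) = (0*106)*(1545/22) = 0*(1545/22) = 0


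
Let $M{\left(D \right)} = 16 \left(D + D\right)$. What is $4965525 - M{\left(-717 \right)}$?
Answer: $4988469$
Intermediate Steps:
$M{\left(D \right)} = 32 D$ ($M{\left(D \right)} = 16 \cdot 2 D = 32 D$)
$4965525 - M{\left(-717 \right)} = 4965525 - 32 \left(-717\right) = 4965525 - -22944 = 4965525 + 22944 = 4988469$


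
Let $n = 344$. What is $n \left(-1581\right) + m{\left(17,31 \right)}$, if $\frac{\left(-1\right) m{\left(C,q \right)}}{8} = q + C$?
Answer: $-544248$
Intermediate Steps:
$m{\left(C,q \right)} = - 8 C - 8 q$ ($m{\left(C,q \right)} = - 8 \left(q + C\right) = - 8 \left(C + q\right) = - 8 C - 8 q$)
$n \left(-1581\right) + m{\left(17,31 \right)} = 344 \left(-1581\right) - 384 = -543864 - 384 = -544248$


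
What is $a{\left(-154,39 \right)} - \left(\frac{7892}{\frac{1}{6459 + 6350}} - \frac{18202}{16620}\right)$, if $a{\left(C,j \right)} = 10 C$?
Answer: $- \frac{840059286979}{8310} \approx -1.0109 \cdot 10^{8}$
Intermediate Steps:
$a{\left(-154,39 \right)} - \left(\frac{7892}{\frac{1}{6459 + 6350}} - \frac{18202}{16620}\right) = 10 \left(-154\right) - \left(\frac{7892}{\frac{1}{6459 + 6350}} - \frac{18202}{16620}\right) = -1540 - \left(\frac{7892}{\frac{1}{12809}} - \frac{9101}{8310}\right) = -1540 - \left(7892 \frac{1}{\frac{1}{12809}} - \frac{9101}{8310}\right) = -1540 - \left(7892 \cdot 12809 - \frac{9101}{8310}\right) = -1540 - \left(101088628 - \frac{9101}{8310}\right) = -1540 - \frac{840046489579}{8310} = - \frac{840059286979}{8310}$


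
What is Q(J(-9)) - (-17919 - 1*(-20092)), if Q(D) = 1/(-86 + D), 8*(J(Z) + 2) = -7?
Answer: -1545011/711 ≈ -2173.0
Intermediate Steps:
J(Z) = -23/8 (J(Z) = -2 + (1/8)*(-7) = -2 - 7/8 = -23/8)
Q(J(-9)) - (-17919 - 1*(-20092)) = 1/(-86 - 23/8) - (-17919 - 1*(-20092)) = 1/(-711/8) - (-17919 + 20092) = -8/711 - 1*2173 = -8/711 - 2173 = -1545011/711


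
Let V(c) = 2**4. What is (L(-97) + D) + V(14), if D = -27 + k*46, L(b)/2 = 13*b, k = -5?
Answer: -2763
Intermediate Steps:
V(c) = 16
L(b) = 26*b (L(b) = 2*(13*b) = 26*b)
D = -257 (D = -27 - 5*46 = -27 - 230 = -257)
(L(-97) + D) + V(14) = (26*(-97) - 257) + 16 = (-2522 - 257) + 16 = -2779 + 16 = -2763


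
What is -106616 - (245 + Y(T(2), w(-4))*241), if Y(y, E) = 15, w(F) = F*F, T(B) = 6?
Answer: -110476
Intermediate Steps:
w(F) = F**2
-106616 - (245 + Y(T(2), w(-4))*241) = -106616 - (245 + 15*241) = -106616 - (245 + 3615) = -106616 - 1*3860 = -106616 - 3860 = -110476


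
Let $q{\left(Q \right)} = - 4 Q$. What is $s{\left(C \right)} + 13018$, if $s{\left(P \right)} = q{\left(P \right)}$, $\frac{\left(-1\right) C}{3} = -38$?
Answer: $12562$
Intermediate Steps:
$C = 114$ ($C = \left(-3\right) \left(-38\right) = 114$)
$s{\left(P \right)} = - 4 P$
$s{\left(C \right)} + 13018 = \left(-4\right) 114 + 13018 = -456 + 13018 = 12562$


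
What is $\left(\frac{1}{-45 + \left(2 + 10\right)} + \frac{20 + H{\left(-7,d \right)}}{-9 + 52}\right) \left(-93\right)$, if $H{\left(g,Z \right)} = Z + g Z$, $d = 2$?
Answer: $- \frac{6851}{473} \approx -14.484$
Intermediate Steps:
$H{\left(g,Z \right)} = Z + Z g$
$\left(\frac{1}{-45 + \left(2 + 10\right)} + \frac{20 + H{\left(-7,d \right)}}{-9 + 52}\right) \left(-93\right) = \left(\frac{1}{-45 + \left(2 + 10\right)} + \frac{20 + 2 \left(1 - 7\right)}{-9 + 52}\right) \left(-93\right) = \left(\frac{1}{-45 + 12} + \frac{20 + 2 \left(-6\right)}{43}\right) \left(-93\right) = \left(\frac{1}{-33} + \left(20 - 12\right) \frac{1}{43}\right) \left(-93\right) = \left(- \frac{1}{33} + 8 \cdot \frac{1}{43}\right) \left(-93\right) = \left(- \frac{1}{33} + \frac{8}{43}\right) \left(-93\right) = \frac{221}{1419} \left(-93\right) = - \frac{6851}{473}$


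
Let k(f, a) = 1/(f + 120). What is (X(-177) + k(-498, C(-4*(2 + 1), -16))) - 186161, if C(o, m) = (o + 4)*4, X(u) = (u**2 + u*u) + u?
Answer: -46751041/378 ≈ -1.2368e+5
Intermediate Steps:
X(u) = u + 2*u**2 (X(u) = (u**2 + u**2) + u = 2*u**2 + u = u + 2*u**2)
C(o, m) = 16 + 4*o (C(o, m) = (4 + o)*4 = 16 + 4*o)
k(f, a) = 1/(120 + f)
(X(-177) + k(-498, C(-4*(2 + 1), -16))) - 186161 = (-177*(1 + 2*(-177)) + 1/(120 - 498)) - 186161 = (-177*(1 - 354) + 1/(-378)) - 186161 = (-177*(-353) - 1/378) - 186161 = (62481 - 1/378) - 186161 = 23617817/378 - 186161 = -46751041/378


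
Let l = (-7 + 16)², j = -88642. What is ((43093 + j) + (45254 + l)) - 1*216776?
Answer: -216990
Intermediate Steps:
l = 81 (l = 9² = 81)
((43093 + j) + (45254 + l)) - 1*216776 = ((43093 - 88642) + (45254 + 81)) - 1*216776 = (-45549 + 45335) - 216776 = -214 - 216776 = -216990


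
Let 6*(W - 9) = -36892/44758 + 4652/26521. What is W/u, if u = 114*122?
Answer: 172090367/269171256123 ≈ 0.00063933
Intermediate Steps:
u = 13908
W = 688361468/77414799 (W = 9 + (-36892/44758 + 4652/26521)/6 = 9 + (-36892*1/44758 + 4652*(1/26521))/6 = 9 + (-802/973 + 4652/26521)/6 = 9 + (⅙)*(-16743446/25804933) = 9 - 8371723/77414799 = 688361468/77414799 ≈ 8.8919)
W/u = (688361468/77414799)/13908 = (688361468/77414799)*(1/13908) = 172090367/269171256123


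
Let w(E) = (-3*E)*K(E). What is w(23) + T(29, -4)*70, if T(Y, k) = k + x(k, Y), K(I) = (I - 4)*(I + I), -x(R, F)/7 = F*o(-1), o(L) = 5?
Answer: -131636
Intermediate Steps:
x(R, F) = -35*F (x(R, F) = -7*F*5 = -35*F)
K(I) = 2*I*(-4 + I) (K(I) = (-4 + I)*(2*I) = 2*I*(-4 + I))
T(Y, k) = k - 35*Y
w(E) = -6*E²*(-4 + E) (w(E) = (-3*E)*(2*E*(-4 + E)) = -6*E²*(-4 + E))
w(23) + T(29, -4)*70 = 6*23²*(4 - 1*23) + (-4 - 35*29)*70 = 6*529*(4 - 23) + (-4 - 1015)*70 = 6*529*(-19) - 1019*70 = -60306 - 71330 = -131636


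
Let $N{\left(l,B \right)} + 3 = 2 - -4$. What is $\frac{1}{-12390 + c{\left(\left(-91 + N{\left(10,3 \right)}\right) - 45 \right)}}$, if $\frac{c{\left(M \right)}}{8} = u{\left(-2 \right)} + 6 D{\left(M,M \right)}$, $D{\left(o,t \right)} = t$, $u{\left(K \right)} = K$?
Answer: $- \frac{1}{18790} \approx -5.322 \cdot 10^{-5}$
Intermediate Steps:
$N{\left(l,B \right)} = 3$ ($N{\left(l,B \right)} = -3 + \left(2 - -4\right) = -3 + \left(2 + 4\right) = -3 + 6 = 3$)
$c{\left(M \right)} = -16 + 48 M$ ($c{\left(M \right)} = 8 \left(-2 + 6 M\right) = -16 + 48 M$)
$\frac{1}{-12390 + c{\left(\left(-91 + N{\left(10,3 \right)}\right) - 45 \right)}} = \frac{1}{-12390 + \left(-16 + 48 \left(\left(-91 + 3\right) - 45\right)\right)} = \frac{1}{-12390 + \left(-16 + 48 \left(-88 - 45\right)\right)} = \frac{1}{-12390 + \left(-16 + 48 \left(-133\right)\right)} = \frac{1}{-12390 - 6400} = \frac{1}{-18790} = - \frac{1}{18790}$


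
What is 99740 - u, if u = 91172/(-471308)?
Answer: 11752087773/117827 ≈ 99740.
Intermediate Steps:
u = -22793/117827 (u = 91172*(-1/471308) = -22793/117827 ≈ -0.19344)
99740 - u = 99740 - 1*(-22793/117827) = 99740 + 22793/117827 = 11752087773/117827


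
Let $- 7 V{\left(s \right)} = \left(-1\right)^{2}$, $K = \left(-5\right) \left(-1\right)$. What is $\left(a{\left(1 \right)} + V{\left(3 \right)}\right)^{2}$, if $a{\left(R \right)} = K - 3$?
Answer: $\frac{169}{49} \approx 3.449$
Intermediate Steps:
$K = 5$
$V{\left(s \right)} = - \frac{1}{7}$ ($V{\left(s \right)} = - \frac{\left(-1\right)^{2}}{7} = \left(- \frac{1}{7}\right) 1 = - \frac{1}{7}$)
$a{\left(R \right)} = 2$ ($a{\left(R \right)} = 5 - 3 = 2$)
$\left(a{\left(1 \right)} + V{\left(3 \right)}\right)^{2} = \left(2 - \frac{1}{7}\right)^{2} = \left(\frac{13}{7}\right)^{2} = \frac{169}{49}$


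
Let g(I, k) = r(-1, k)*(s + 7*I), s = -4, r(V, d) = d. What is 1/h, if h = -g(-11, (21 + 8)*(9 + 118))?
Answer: 1/298323 ≈ 3.3521e-6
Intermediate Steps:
g(I, k) = k*(-4 + 7*I)
h = 298323 (h = -(21 + 8)*(9 + 118)*(-4 + 7*(-11)) = -29*127*(-4 - 77) = -3683*(-81) = -1*(-298323) = 298323)
1/h = 1/298323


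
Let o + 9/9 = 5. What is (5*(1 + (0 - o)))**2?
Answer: 225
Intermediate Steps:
o = 4 (o = -1 + 5 = 4)
(5*(1 + (0 - o)))**2 = (5*(1 + (0 - 1*4)))**2 = (5*(1 + (0 - 4)))**2 = (5*(1 - 4))**2 = (5*(-3))**2 = (-15)**2 = 225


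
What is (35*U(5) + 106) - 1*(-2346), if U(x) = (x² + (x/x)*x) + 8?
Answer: 3782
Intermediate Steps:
U(x) = 8 + x + x² (U(x) = (x² + 1*x) + 8 = (x² + x) + 8 = (x + x²) + 8 = 8 + x + x²)
(35*U(5) + 106) - 1*(-2346) = (35*(8 + 5 + 5²) + 106) - 1*(-2346) = (35*(8 + 5 + 25) + 106) + 2346 = (35*38 + 106) + 2346 = (1330 + 106) + 2346 = 1436 + 2346 = 3782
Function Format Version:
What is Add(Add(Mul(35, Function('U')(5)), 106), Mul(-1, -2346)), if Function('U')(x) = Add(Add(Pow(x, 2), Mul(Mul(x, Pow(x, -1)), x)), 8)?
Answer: 3782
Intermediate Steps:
Function('U')(x) = Add(8, x, Pow(x, 2)) (Function('U')(x) = Add(Add(Pow(x, 2), Mul(1, x)), 8) = Add(Add(Pow(x, 2), x), 8) = Add(Add(x, Pow(x, 2)), 8) = Add(8, x, Pow(x, 2)))
Add(Add(Mul(35, Function('U')(5)), 106), Mul(-1, -2346)) = Add(Add(Mul(35, Add(8, 5, Pow(5, 2))), 106), Mul(-1, -2346)) = Add(Add(Mul(35, Add(8, 5, 25)), 106), 2346) = Add(Add(Mul(35, 38), 106), 2346) = Add(Add(1330, 106), 2346) = Add(1436, 2346) = 3782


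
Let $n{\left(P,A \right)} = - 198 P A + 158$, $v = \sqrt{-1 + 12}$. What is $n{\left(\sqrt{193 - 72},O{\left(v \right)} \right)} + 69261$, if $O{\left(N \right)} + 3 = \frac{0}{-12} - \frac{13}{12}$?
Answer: $\frac{156625}{2} \approx 78313.0$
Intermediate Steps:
$v = \sqrt{11} \approx 3.3166$
$O{\left(N \right)} = - \frac{49}{12}$ ($O{\left(N \right)} = -3 + \left(\frac{0}{-12} - \frac{13}{12}\right) = -3 + \left(0 \left(- \frac{1}{12}\right) - \frac{13}{12}\right) = -3 + \left(0 - \frac{13}{12}\right) = -3 - \frac{13}{12} = - \frac{49}{12}$)
$n{\left(P,A \right)} = 158 - 198 A P$ ($n{\left(P,A \right)} = - 198 A P + 158 = 158 - 198 A P$)
$n{\left(\sqrt{193 - 72},O{\left(v \right)} \right)} + 69261 = \left(158 - - \frac{1617 \sqrt{193 - 72}}{2}\right) + 69261 = \left(158 - - \frac{1617 \sqrt{121}}{2}\right) + 69261 = \left(158 - \left(- \frac{1617}{2}\right) 11\right) + 69261 = \left(158 + \frac{17787}{2}\right) + 69261 = \frac{18103}{2} + 69261 = \frac{156625}{2}$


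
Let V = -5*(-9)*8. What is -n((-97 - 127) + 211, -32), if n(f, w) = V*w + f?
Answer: 11533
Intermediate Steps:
V = 360 (V = 45*8 = 360)
n(f, w) = f + 360*w (n(f, w) = 360*w + f = f + 360*w)
-n((-97 - 127) + 211, -32) = -(((-97 - 127) + 211) + 360*(-32)) = -((-224 + 211) - 11520) = -(-13 - 11520) = -1*(-11533) = 11533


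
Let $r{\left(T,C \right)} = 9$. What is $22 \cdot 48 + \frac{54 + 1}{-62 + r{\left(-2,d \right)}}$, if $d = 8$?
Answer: $\frac{55913}{53} \approx 1055.0$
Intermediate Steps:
$22 \cdot 48 + \frac{54 + 1}{-62 + r{\left(-2,d \right)}} = 22 \cdot 48 + \frac{54 + 1}{-62 + 9} = 1056 + \frac{55}{-53} = 1056 + 55 \left(- \frac{1}{53}\right) = 1056 - \frac{55}{53} = \frac{55913}{53}$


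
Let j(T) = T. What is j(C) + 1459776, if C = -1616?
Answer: 1458160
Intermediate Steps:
j(C) + 1459776 = -1616 + 1459776 = 1458160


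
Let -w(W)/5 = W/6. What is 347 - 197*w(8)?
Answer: 4981/3 ≈ 1660.3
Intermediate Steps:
w(W) = -5*W/6
347 - 197*w(8) = 347 - (-985)*8/6 = 347 - 197*(-20/3) = 347 + 3940/3 = 4981/3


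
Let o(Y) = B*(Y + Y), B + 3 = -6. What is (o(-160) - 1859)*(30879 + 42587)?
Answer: 75008786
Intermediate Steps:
B = -9 (B = -3 - 6 = -9)
o(Y) = -18*Y (o(Y) = -9*(Y + Y) = -18*Y)
(o(-160) - 1859)*(30879 + 42587) = (-18*(-160) - 1859)*(30879 + 42587) = (2880 - 1859)*73466 = 1021*73466 = 75008786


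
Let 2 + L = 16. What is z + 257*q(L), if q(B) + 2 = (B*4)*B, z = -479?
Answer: 200495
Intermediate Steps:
L = 14 (L = -2 + 16 = 14)
q(B) = -2 + 4*B² (q(B) = -2 + (B*4)*B = -2 + (4*B)*B = -2 + 4*B²)
z + 257*q(L) = -479 + 257*(-2 + 4*14²) = -479 + 257*(-2 + 4*196) = -479 + 257*(-2 + 784) = -479 + 257*782 = -479 + 200974 = 200495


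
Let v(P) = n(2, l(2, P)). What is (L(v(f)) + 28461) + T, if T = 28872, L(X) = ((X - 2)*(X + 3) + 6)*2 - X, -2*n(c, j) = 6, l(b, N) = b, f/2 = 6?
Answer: 57348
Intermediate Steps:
f = 12 (f = 2*6 = 12)
n(c, j) = -3 (n(c, j) = -½*6 = -3)
v(P) = -3
L(X) = 12 - X + 2*(-2 + X)*(3 + X) (L(X) = ((-2 + X)*(3 + X) + 6)*2 - X = (6 + (-2 + X)*(3 + X))*2 - X = (12 + 2*(-2 + X)*(3 + X)) - X = 12 - X + 2*(-2 + X)*(3 + X))
(L(v(f)) + 28461) + T = (-3*(1 + 2*(-3)) + 28461) + 28872 = (-3*(1 - 6) + 28461) + 28872 = (-3*(-5) + 28461) + 28872 = (15 + 28461) + 28872 = 28476 + 28872 = 57348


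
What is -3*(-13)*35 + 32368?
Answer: 33733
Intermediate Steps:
-3*(-13)*35 + 32368 = 39*35 + 32368 = 1365 + 32368 = 33733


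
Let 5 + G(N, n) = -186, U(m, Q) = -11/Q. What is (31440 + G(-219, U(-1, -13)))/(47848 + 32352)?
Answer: 31249/80200 ≈ 0.38964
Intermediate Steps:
G(N, n) = -191 (G(N, n) = -5 - 186 = -191)
(31440 + G(-219, U(-1, -13)))/(47848 + 32352) = (31440 - 191)/(47848 + 32352) = 31249/80200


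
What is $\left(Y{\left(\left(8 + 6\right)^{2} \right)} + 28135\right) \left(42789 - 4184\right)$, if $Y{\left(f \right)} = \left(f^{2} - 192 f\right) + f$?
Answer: $1123984575$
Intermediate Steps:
$Y{\left(f \right)} = f^{2} - 191 f$
$\left(Y{\left(\left(8 + 6\right)^{2} \right)} + 28135\right) \left(42789 - 4184\right) = \left(\left(8 + 6\right)^{2} \left(-191 + \left(8 + 6\right)^{2}\right) + 28135\right) \left(42789 - 4184\right) = \left(14^{2} \left(-191 + 14^{2}\right) + 28135\right) 38605 = \left(196 \left(-191 + 196\right) + 28135\right) 38605 = \left(196 \cdot 5 + 28135\right) 38605 = \left(980 + 28135\right) 38605 = 29115 \cdot 38605 = 1123984575$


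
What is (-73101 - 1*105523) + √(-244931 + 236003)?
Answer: -178624 + 12*I*√62 ≈ -1.7862e+5 + 94.488*I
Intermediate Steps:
(-73101 - 1*105523) + √(-244931 + 236003) = (-73101 - 105523) + √(-8928) = -178624 + 12*I*√62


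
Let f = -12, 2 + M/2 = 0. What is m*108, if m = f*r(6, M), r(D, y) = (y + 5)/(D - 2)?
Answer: -324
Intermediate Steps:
M = -4 (M = -4 + 2*0 = -4 + 0 = -4)
r(D, y) = (5 + y)/(-2 + D)
m = -3 (m = -12*(5 - 4)/(-2 + 6) = -12/4 = -3 ≈ -3.0000)
m*108 = -3*108 = -324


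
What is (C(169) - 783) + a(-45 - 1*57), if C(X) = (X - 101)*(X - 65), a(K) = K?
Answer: 6187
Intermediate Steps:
C(X) = (-101 + X)*(-65 + X)
(C(169) - 783) + a(-45 - 1*57) = ((6565 + 169² - 166*169) - 783) + (-45 - 1*57) = ((6565 + 28561 - 28054) - 783) + (-45 - 57) = (7072 - 783) - 102 = 6289 - 102 = 6187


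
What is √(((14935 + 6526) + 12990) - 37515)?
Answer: 2*I*√766 ≈ 55.353*I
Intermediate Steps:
√(((14935 + 6526) + 12990) - 37515) = √((21461 + 12990) - 37515) = √(34451 - 37515) = √(-3064) = 2*I*√766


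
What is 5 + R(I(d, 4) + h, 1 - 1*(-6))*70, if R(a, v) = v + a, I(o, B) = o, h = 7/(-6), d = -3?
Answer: 610/3 ≈ 203.33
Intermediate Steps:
h = -7/6 (h = 7*(-⅙) = -7/6 ≈ -1.1667)
R(a, v) = a + v
5 + R(I(d, 4) + h, 1 - 1*(-6))*70 = 5 + ((-3 - 7/6) + (1 - 1*(-6)))*70 = 5 + (-25/6 + (1 + 6))*70 = 5 + (-25/6 + 7)*70 = 5 + (17/6)*70 = 5 + 595/3 = 610/3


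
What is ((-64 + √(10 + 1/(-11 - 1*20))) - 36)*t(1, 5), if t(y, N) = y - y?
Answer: 0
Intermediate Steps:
t(y, N) = 0
((-64 + √(10 + 1/(-11 - 1*20))) - 36)*t(1, 5) = ((-64 + √(10 + 1/(-11 - 1*20))) - 36)*0 = ((-64 + √(10 + 1/(-11 - 20))) - 36)*0 = ((-64 + √(10 + 1/(-31))) - 36)*0 = ((-64 + √(10 - 1/31)) - 36)*0 = ((-64 + √(309/31)) - 36)*0 = ((-64 + √9579/31) - 36)*0 = (-100 + √9579/31)*0 = 0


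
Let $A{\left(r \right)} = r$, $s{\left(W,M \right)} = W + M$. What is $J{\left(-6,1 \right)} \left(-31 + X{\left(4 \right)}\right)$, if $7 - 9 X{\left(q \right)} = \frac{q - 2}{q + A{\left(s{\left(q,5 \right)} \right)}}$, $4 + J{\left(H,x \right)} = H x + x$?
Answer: $\frac{3538}{13} \approx 272.15$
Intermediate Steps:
$s{\left(W,M \right)} = M + W$
$J{\left(H,x \right)} = -4 + x + H x$ ($J{\left(H,x \right)} = -4 + \left(H x + x\right) = -4 + \left(x + H x\right) = -4 + x + H x$)
$X{\left(q \right)} = \frac{7}{9} - \frac{-2 + q}{9 \left(5 + 2 q\right)}$ ($X{\left(q \right)} = \frac{7}{9} - \frac{\left(q - 2\right) \frac{1}{q + \left(5 + q\right)}}{9} = \frac{7}{9} - \frac{\left(-2 + q\right) \frac{1}{5 + 2 q}}{9} = \frac{7}{9} - \frac{\frac{1}{5 + 2 q} \left(-2 + q\right)}{9} = \frac{7}{9} - \frac{-2 + q}{9 \left(5 + 2 q\right)}$)
$J{\left(-6,1 \right)} \left(-31 + X{\left(4 \right)}\right) = \left(-4 + 1 - 6\right) \left(-31 + \frac{37 + 13 \cdot 4}{9 \left(5 + 2 \cdot 4\right)}\right) = \left(-4 + 1 - 6\right) \left(-31 + \frac{37 + 52}{9 \left(5 + 8\right)}\right) = - 9 \left(-31 + \frac{1}{9} \cdot \frac{1}{13} \cdot 89\right) = - 9 \left(-31 + \frac{89}{117}\right) = \left(-9\right) \left(- \frac{3538}{117}\right) = \frac{3538}{13}$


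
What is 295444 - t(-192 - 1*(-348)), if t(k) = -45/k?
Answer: 15363103/52 ≈ 2.9544e+5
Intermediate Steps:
295444 - t(-192 - 1*(-348)) = 295444 - (-45)/(-192 - 1*(-348)) = 295444 - (-45)/(-192 + 348) = 295444 - (-45)/156 = 295444 - 1*(-15/52) = 295444 + 15/52 = 15363103/52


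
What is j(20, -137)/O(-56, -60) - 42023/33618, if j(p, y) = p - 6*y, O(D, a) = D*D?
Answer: -25869443/26356512 ≈ -0.98152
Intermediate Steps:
O(D, a) = D**2
j(20, -137)/O(-56, -60) - 42023/33618 = (20 - 6*(-137))/((-56)**2) - 42023/33618 = (20 + 822)/3136 - 42023*1/33618 = 842*(1/3136) - 42023/33618 = 421/1568 - 42023/33618 = -25869443/26356512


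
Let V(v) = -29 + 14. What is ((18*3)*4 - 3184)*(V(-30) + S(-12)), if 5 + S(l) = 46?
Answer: -77168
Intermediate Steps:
V(v) = -15
S(l) = 41 (S(l) = -5 + 46 = 41)
((18*3)*4 - 3184)*(V(-30) + S(-12)) = ((18*3)*4 - 3184)*(-15 + 41) = (54*4 - 3184)*26 = (216 - 3184)*26 = -2968*26 = -77168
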